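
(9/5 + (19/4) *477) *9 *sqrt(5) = 408159 *sqrt(5)/20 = 45633.56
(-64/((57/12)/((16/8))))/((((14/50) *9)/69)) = -294400/399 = -737.84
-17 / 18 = -0.94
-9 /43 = -0.21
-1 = -1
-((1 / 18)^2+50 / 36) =-451 / 324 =-1.39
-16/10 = -8/5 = -1.60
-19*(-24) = 456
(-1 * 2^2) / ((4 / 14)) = -14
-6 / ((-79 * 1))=6 / 79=0.08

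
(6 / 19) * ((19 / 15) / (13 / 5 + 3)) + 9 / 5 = 131 / 70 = 1.87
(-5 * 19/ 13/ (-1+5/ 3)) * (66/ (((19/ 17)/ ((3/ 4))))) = -25245/ 52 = -485.48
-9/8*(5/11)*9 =-405/88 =-4.60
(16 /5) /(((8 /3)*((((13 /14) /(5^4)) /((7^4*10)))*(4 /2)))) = 126052500 /13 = 9696346.15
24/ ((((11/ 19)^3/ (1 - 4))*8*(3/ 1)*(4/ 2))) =-20577/ 2662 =-7.73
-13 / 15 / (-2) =13 / 30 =0.43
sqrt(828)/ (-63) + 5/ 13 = 5/ 13 -2*sqrt(23)/ 21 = -0.07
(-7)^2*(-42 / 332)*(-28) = 14406 / 83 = 173.57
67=67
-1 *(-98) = 98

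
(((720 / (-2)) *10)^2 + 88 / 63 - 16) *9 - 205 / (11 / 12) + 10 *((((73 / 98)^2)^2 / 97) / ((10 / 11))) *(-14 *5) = 819949048715424035 / 7029763048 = 116639642.49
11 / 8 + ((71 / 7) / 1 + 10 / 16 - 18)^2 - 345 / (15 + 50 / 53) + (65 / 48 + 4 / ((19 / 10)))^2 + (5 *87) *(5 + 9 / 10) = 17980319523877 / 6887672064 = 2610.51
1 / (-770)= -1 / 770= -0.00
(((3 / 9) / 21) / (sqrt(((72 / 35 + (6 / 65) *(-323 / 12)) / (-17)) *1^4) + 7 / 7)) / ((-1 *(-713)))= 2210 / 96774777- sqrt(6017830) / 677423439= 0.00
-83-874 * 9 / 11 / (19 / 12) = -5881 / 11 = -534.64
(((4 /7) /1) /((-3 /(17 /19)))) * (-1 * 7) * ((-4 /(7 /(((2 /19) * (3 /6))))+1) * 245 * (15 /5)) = 307020 /361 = 850.47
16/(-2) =-8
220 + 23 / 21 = 4643 / 21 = 221.10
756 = 756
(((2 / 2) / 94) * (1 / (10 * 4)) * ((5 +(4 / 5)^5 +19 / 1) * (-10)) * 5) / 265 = -9503 / 7784375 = -0.00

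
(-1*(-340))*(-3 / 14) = -510 / 7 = -72.86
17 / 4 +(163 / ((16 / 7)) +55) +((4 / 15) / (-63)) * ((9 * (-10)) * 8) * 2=45917 / 336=136.66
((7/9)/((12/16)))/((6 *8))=7/324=0.02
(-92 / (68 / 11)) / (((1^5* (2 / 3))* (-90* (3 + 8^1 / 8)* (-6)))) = -0.01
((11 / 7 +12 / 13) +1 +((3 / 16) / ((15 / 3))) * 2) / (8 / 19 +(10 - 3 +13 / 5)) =246867 / 693056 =0.36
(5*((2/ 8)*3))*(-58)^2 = 12615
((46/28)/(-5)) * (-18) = 207/35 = 5.91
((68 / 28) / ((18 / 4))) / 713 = 34 / 44919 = 0.00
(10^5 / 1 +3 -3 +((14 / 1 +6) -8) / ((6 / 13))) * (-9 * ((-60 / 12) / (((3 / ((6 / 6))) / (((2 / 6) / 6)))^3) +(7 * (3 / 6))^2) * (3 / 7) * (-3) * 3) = 10719058453 / 252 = 42535946.24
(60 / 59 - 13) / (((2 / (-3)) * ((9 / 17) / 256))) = 1538432 / 177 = 8691.71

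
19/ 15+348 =5239/ 15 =349.27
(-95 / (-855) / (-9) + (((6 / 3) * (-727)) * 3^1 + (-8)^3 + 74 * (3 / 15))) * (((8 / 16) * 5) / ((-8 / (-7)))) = -13775867 / 1296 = -10629.53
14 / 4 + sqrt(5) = sqrt(5) + 7 / 2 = 5.74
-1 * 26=-26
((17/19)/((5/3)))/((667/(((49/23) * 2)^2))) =489804/33520085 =0.01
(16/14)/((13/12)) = 96/91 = 1.05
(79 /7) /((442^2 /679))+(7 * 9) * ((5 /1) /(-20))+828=39673018 /48841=812.29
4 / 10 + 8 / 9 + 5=6.29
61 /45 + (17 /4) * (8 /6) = 7.02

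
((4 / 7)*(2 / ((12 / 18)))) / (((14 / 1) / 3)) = 18 / 49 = 0.37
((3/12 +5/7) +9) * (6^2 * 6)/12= 2511/14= 179.36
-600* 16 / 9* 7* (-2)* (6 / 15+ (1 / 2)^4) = 20720 / 3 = 6906.67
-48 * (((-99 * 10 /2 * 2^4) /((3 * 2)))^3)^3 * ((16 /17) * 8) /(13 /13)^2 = 74750927874450845073408000000000 /17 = 4397113404379461474906353000000.00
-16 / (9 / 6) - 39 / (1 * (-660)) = -7001 / 660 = -10.61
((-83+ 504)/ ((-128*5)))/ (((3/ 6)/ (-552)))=29049/ 40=726.22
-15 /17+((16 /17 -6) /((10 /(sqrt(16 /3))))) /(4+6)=-15 /17 -86*sqrt(3) /1275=-1.00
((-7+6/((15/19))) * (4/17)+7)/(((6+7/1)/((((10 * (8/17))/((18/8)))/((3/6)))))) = 77696/33813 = 2.30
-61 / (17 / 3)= -183 / 17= -10.76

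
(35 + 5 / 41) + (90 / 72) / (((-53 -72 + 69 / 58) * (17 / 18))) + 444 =2398027083 / 5005157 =479.11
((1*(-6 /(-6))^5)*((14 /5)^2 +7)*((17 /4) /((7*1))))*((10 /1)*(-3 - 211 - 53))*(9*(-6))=6495309 /5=1299061.80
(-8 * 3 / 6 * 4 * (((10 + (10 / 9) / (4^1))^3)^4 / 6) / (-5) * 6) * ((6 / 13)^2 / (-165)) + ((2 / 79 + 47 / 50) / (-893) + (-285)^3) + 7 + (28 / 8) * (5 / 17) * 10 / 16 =-1935246697377077986457670037797871 / 335827071674391336811200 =-5762628628.26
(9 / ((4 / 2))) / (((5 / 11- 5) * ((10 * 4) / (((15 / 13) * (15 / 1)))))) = -891 / 2080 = -0.43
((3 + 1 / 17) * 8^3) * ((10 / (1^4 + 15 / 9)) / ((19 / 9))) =898560 / 323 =2781.92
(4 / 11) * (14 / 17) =56 / 187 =0.30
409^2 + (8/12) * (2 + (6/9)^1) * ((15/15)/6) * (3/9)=13549769/81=167281.10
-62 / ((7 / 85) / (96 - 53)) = -226610 / 7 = -32372.86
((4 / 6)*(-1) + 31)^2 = 920.11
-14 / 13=-1.08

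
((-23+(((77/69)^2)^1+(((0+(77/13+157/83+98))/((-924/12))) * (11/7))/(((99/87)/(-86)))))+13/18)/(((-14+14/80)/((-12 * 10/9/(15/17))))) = 713839113716320/4593616946919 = 155.40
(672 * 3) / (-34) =-1008 / 17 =-59.29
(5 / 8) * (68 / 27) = 85 / 54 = 1.57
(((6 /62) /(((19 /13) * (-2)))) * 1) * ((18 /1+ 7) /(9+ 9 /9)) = -0.08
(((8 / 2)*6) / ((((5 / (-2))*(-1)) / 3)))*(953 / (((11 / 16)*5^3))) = 2195712 / 6875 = 319.38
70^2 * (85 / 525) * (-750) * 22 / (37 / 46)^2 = -27698440000 / 1369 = -20232607.74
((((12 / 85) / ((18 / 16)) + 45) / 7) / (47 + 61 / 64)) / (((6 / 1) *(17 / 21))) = 368224 / 13304115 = 0.03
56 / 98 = 4 / 7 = 0.57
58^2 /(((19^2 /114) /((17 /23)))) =343128 /437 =785.19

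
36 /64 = 9 /16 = 0.56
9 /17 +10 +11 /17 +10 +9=513 /17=30.18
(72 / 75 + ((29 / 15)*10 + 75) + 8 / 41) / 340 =293627 / 1045500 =0.28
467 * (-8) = -3736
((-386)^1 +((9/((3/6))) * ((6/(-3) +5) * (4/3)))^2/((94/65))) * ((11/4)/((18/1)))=826859/1692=488.69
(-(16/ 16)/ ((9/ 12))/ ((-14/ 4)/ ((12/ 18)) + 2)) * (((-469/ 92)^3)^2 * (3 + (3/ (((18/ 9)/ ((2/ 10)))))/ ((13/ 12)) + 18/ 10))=117065720241807491/ 3202312350848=36556.62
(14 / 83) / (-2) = -7 / 83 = -0.08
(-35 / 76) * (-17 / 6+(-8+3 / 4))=4235 / 912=4.64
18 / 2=9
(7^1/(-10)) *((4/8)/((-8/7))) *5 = 49/32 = 1.53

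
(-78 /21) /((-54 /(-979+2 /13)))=-12725 /189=-67.33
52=52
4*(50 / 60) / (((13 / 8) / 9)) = 240 / 13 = 18.46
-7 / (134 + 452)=-7 / 586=-0.01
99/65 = 1.52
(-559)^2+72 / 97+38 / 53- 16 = 1606390067 / 5141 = 312466.46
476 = 476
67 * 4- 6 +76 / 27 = 7150 / 27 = 264.81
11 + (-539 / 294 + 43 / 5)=17.77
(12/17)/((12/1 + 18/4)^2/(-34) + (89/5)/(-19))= -9120/115559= -0.08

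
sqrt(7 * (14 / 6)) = 7 * sqrt(3) / 3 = 4.04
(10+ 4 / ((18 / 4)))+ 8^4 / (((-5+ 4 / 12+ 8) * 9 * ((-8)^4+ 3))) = 10.92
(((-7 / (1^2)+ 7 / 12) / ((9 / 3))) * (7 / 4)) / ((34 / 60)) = -6.61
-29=-29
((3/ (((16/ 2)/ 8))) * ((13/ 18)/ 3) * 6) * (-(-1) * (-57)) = -247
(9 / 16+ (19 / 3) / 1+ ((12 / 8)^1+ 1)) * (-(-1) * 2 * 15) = 281.88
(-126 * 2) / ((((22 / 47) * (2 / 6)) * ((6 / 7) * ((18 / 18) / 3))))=-62181 / 11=-5652.82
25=25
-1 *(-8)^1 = 8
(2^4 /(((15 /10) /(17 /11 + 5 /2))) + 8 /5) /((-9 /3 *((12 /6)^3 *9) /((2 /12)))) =-923 /26730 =-0.03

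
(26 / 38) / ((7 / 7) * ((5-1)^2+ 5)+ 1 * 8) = 13 / 551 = 0.02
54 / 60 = 9 / 10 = 0.90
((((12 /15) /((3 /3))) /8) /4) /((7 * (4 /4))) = 0.00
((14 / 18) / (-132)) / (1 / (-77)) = 0.45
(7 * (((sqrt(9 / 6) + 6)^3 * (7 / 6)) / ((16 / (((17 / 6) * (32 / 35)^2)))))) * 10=9928 * sqrt(6) / 15 + 14688 / 5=4558.84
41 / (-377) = -41 / 377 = -0.11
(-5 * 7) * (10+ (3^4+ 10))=-3535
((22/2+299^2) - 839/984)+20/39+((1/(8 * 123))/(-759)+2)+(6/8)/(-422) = 183175146067943/2048626008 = 89413.66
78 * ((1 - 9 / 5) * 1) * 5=-312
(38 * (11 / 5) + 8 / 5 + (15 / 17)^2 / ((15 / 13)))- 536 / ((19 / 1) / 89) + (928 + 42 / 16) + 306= -260984397 / 219640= -1188.24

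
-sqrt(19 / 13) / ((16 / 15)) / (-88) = 15*sqrt(247) / 18304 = 0.01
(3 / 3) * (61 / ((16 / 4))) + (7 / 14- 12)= 15 / 4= 3.75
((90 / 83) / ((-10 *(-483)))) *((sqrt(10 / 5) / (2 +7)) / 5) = sqrt(2) / 200445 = 0.00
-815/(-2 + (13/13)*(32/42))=17115/26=658.27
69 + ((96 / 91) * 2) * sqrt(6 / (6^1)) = 6471 / 91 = 71.11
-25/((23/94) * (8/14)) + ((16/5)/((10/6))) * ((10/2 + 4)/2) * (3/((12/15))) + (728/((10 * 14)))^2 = -137269/1150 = -119.36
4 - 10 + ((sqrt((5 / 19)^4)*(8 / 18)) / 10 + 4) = -6488 / 3249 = -2.00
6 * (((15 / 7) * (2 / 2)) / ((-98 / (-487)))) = 21915 / 343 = 63.89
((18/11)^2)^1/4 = 81/121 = 0.67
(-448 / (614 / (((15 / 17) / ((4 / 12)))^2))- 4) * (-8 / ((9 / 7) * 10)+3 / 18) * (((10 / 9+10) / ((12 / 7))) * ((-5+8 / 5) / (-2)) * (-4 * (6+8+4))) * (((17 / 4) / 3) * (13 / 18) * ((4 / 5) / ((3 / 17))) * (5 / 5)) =-51280222084 / 3357045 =-15275.41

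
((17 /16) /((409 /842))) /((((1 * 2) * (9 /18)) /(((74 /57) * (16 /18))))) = 529618 /209817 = 2.52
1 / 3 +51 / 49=202 / 147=1.37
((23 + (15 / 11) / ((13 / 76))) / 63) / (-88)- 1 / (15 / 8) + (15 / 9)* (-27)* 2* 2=-715649057 / 3963960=-180.54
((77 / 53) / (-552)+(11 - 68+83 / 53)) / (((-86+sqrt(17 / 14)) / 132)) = 86.19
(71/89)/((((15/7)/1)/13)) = 6461/1335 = 4.84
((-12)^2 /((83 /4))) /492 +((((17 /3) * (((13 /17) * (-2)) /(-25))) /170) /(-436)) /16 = 2134611761 /151338216000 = 0.01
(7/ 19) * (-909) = -6363/ 19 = -334.89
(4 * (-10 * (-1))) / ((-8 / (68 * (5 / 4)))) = -425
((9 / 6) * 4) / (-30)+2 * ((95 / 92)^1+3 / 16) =2061 / 920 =2.24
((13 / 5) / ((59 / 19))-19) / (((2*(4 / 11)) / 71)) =-2092299 / 1180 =-1773.13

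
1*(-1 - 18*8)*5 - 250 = -975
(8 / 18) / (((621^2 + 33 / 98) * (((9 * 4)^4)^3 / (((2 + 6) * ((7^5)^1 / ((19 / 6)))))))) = 823543 / 79745199799383274011623424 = 0.00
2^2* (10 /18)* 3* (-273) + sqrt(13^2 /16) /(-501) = -3647293 /2004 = -1820.01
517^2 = 267289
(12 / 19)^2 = 144 / 361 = 0.40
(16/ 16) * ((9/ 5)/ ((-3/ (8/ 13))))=-24/ 65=-0.37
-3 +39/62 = -147/62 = -2.37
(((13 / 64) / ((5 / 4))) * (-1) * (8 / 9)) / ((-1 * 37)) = 13 / 3330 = 0.00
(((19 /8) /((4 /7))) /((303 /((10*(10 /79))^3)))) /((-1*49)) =-593750 /1045735719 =-0.00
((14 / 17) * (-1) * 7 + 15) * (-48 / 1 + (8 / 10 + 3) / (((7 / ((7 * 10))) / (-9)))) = -61230 / 17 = -3601.76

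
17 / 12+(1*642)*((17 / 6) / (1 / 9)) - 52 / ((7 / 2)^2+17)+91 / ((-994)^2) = 10398073279 / 635166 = 16370.64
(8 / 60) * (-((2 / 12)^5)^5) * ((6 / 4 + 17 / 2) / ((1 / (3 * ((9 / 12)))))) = -1 / 9476762676643233792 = -0.00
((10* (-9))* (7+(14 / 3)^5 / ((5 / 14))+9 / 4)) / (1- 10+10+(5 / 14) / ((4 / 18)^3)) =-1689133544 / 101439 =-16651.72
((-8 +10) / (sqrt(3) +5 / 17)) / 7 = -85 / 2947 +289 *sqrt(3) / 2947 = 0.14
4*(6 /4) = 6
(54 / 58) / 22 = 27 / 638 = 0.04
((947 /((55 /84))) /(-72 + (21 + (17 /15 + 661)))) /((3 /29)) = 2306892 /100837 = 22.88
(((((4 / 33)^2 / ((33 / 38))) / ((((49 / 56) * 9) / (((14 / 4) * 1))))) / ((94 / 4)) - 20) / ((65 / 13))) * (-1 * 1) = 304022156 / 76006755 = 4.00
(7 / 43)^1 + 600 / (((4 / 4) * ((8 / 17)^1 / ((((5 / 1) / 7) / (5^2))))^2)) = 40025 / 16856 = 2.37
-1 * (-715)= 715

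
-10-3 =-13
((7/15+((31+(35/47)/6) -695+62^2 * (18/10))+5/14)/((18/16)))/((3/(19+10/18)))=36249.61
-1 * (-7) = 7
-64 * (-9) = 576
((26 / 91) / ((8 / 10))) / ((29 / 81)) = 405 / 406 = 1.00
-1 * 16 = -16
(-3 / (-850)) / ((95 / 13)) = 39 / 80750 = 0.00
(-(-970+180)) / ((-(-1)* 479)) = 790 / 479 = 1.65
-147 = -147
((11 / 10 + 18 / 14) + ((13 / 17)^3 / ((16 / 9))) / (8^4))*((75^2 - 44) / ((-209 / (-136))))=150050128554923 / 17318174720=8664.32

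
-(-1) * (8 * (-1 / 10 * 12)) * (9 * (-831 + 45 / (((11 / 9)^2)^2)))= 70056.09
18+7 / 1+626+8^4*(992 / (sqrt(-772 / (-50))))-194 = 457+10158080*sqrt(386) / 193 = 1034522.32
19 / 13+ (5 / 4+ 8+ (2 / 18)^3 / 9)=3654529 / 341172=10.71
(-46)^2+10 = 2126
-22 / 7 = -3.14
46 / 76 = 23 / 38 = 0.61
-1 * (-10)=10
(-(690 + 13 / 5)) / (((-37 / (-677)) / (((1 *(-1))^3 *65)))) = 30477863 / 37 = 823726.03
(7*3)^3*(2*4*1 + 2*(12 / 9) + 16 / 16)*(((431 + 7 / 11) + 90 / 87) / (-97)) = -14912586990 / 30943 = -481937.34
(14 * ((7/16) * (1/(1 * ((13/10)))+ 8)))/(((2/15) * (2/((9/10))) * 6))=25137/832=30.21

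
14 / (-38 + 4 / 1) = -7 / 17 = -0.41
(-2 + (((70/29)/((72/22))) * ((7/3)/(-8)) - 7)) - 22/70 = -4178453/438480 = -9.53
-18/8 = -9/4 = -2.25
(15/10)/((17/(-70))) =-6.18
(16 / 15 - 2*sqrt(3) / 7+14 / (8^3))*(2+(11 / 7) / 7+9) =231055 / 18816 - 1100*sqrt(3) / 343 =6.73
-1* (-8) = 8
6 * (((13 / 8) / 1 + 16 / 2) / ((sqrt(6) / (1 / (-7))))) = -11 * sqrt(6) / 8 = -3.37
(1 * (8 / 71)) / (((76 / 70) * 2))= 70 / 1349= 0.05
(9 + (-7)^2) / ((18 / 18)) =58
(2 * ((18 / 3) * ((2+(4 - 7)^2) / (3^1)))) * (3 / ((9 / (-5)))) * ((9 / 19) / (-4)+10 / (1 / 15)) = -208835 / 19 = -10991.32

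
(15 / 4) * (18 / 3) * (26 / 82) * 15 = 8775 / 82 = 107.01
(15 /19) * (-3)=-45 /19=-2.37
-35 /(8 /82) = -1435 /4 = -358.75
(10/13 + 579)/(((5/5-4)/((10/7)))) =-75370/273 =-276.08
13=13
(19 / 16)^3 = 6859 / 4096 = 1.67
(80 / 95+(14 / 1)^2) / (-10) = -374 / 19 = -19.68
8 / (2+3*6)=2 / 5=0.40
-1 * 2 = -2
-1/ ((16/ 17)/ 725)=-12325/ 16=-770.31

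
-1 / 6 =-0.17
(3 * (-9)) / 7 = -27 / 7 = -3.86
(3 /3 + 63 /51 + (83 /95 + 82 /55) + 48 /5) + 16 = 536501 /17765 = 30.20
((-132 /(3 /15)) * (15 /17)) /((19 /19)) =-9900 /17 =-582.35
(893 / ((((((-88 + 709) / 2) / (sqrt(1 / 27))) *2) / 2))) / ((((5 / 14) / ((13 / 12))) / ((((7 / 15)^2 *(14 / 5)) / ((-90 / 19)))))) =-529590971 *sqrt(3) / 4244146875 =-0.22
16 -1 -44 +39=10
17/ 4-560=-2223/ 4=-555.75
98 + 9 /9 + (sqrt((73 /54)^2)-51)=2665 /54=49.35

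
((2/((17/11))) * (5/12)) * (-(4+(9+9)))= -605/51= -11.86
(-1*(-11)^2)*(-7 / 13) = 847 / 13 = 65.15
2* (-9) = -18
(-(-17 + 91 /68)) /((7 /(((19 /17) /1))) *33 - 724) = -20235 /668372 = -0.03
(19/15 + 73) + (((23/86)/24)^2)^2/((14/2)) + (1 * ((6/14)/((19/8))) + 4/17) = 74.68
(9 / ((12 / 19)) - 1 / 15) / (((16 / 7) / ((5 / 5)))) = 5957 / 960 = 6.21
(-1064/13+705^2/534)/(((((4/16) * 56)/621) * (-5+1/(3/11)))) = -3659645529/129584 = -28241.49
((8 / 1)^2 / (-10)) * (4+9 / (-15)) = -544 / 25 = -21.76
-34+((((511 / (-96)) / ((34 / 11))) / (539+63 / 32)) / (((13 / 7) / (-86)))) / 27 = -1504910179 / 44269173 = -33.99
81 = 81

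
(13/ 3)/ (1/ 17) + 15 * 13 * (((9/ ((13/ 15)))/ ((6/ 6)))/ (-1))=-5854/ 3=-1951.33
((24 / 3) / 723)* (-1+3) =16 / 723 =0.02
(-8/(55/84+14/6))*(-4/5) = 2688/1255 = 2.14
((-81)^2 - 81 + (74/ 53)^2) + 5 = 18221841/ 2809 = 6486.95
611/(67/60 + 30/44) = 403260/1187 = 339.73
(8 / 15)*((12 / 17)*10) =64 / 17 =3.76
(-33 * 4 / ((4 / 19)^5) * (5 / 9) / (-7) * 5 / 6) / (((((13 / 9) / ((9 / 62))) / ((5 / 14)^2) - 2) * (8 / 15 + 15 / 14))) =2298129384375 / 13279503872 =173.06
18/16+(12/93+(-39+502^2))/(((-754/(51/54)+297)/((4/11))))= -4222982849/23250744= -181.63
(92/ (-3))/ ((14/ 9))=-138/ 7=-19.71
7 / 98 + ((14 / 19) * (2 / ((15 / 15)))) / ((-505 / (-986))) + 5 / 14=222041 / 67165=3.31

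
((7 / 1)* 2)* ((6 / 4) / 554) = 21 / 554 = 0.04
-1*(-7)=7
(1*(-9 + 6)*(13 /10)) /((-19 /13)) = 507 /190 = 2.67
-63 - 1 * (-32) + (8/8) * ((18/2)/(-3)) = -34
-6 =-6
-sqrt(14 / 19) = -sqrt(266) / 19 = -0.86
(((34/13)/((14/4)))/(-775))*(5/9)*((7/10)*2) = -68/90675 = -0.00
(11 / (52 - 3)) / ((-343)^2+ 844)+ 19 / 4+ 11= 365787935 / 23224628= 15.75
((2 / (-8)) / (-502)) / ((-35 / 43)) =-43 / 70280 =-0.00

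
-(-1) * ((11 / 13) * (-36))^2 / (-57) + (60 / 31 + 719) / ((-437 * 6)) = -227396597 / 13736658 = -16.55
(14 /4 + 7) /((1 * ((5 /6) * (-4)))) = -3.15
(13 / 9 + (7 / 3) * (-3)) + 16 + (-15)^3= -30281 / 9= -3364.56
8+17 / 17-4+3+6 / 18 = 25 / 3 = 8.33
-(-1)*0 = 0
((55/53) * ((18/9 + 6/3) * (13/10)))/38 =0.14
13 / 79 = 0.16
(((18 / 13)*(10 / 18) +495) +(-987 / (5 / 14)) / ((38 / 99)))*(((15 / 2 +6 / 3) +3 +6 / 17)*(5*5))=-476077460 / 221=-2154196.65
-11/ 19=-0.58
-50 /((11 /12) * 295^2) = -0.00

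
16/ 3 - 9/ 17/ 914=248581/ 46614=5.33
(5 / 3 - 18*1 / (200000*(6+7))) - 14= -48100027 / 3900000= -12.33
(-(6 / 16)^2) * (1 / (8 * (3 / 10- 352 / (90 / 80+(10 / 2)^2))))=855 / 640768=0.00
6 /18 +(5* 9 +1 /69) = 1043 /23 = 45.35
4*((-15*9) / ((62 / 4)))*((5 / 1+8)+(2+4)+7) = -28080 / 31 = -905.81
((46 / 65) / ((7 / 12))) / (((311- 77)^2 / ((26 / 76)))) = 23 / 3034395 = 0.00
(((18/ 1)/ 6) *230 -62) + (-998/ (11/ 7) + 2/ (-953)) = -74356/ 10483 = -7.09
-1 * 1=-1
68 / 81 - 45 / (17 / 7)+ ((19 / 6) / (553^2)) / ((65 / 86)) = -484197718012 / 27371434545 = -17.69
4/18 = 2/9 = 0.22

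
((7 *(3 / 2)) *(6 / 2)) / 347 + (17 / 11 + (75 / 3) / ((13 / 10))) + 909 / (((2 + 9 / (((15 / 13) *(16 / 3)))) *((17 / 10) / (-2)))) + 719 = 201424908829 / 467330578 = 431.01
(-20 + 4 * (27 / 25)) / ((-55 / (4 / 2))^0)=-15.68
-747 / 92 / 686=-747 / 63112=-0.01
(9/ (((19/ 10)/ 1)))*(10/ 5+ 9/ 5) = 18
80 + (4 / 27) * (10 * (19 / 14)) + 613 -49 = 122096 / 189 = 646.01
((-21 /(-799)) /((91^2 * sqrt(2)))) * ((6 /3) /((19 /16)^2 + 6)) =768 * sqrt(2) /1793076649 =0.00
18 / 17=1.06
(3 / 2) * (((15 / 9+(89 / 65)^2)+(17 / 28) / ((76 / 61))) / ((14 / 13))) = 108665639 / 19364800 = 5.61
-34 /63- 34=-2176 /63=-34.54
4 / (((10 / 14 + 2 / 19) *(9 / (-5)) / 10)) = -26600 / 981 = -27.12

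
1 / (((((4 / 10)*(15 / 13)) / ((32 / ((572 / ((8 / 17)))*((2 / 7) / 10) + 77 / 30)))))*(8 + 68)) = 455 / 18601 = 0.02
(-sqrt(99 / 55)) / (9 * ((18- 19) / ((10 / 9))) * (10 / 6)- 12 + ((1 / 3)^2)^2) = 486 * sqrt(5) / 20645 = 0.05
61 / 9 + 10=16.78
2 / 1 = 2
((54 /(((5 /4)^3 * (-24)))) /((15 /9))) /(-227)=432 /141875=0.00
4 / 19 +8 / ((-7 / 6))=-884 / 133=-6.65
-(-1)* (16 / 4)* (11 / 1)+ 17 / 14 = 633 / 14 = 45.21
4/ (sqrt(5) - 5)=-1 - sqrt(5)/ 5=-1.45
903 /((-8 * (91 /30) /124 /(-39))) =179955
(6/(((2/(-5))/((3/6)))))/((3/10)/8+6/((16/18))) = -200/181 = -1.10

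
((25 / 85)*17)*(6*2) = 60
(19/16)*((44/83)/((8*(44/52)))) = 247/2656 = 0.09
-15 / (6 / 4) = -10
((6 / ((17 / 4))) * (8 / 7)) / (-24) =-8 / 119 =-0.07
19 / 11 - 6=-47 / 11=-4.27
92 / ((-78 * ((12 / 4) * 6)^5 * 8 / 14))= -161 / 147386304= -0.00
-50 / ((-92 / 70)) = 38.04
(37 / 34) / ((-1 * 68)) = -37 / 2312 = -0.02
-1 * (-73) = 73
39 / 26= 3 / 2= 1.50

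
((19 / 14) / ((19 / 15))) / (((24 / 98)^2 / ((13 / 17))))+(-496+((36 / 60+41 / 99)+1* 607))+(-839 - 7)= -193969037 / 269280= -720.32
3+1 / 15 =46 / 15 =3.07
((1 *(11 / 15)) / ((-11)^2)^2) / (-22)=-1 / 439230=-0.00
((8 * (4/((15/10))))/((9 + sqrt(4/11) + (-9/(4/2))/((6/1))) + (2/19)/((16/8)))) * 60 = 675220480/4356667 - 14786560 * sqrt(11)/4356667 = 143.73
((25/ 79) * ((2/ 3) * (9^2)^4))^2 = 514727830236622500/ 6241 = 82475217150556.40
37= 37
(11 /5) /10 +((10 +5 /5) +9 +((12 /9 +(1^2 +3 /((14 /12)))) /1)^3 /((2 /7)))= 14327864 /33075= 433.19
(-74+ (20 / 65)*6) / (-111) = 938 / 1443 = 0.65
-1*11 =-11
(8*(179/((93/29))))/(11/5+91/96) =6644480/46841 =141.85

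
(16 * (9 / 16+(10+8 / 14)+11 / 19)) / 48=24925 / 6384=3.90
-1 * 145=-145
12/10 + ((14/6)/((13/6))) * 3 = 288/65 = 4.43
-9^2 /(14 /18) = -729 /7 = -104.14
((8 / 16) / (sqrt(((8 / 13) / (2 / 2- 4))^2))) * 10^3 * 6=14625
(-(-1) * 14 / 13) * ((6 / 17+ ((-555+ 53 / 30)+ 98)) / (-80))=1623923 / 265200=6.12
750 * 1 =750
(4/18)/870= 1/3915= 0.00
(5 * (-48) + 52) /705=-4 /15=-0.27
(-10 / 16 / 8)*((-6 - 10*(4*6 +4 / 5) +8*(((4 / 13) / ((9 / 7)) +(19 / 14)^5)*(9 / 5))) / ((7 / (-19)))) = -39.07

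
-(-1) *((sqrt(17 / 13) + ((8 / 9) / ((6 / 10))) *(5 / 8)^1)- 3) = -56 / 27 + sqrt(221) / 13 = -0.93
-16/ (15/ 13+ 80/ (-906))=-94224/ 6275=-15.02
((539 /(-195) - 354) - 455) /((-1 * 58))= 14.00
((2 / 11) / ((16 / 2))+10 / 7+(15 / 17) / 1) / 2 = 1.17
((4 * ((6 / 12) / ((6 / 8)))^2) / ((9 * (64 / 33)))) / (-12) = -11 / 1296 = -0.01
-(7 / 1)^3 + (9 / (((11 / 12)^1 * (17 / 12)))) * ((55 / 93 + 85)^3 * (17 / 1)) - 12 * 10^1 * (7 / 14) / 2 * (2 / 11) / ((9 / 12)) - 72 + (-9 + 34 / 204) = 145254353124677 / 1966206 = 73875450.04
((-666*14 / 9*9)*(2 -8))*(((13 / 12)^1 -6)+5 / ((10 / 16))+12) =843822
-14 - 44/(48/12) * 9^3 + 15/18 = -48193/6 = -8032.17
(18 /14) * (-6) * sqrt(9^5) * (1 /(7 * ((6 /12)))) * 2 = -52488 /49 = -1071.18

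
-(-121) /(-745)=-121 /745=-0.16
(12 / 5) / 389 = 12 / 1945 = 0.01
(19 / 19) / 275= 1 / 275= 0.00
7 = 7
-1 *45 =-45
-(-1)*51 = 51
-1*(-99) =99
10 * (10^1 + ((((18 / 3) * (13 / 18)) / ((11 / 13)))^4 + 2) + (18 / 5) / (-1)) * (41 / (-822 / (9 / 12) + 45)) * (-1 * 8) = 2708271260272 / 1246402971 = 2172.87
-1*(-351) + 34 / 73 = 351.47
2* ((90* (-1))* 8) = -1440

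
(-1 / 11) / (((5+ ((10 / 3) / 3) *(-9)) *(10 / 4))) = 2 / 275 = 0.01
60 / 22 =30 / 11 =2.73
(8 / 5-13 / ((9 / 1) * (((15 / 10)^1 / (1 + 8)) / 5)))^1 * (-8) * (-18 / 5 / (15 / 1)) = -10016 / 125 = -80.13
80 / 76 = 20 / 19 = 1.05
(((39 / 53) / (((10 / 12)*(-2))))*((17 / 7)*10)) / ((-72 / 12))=663 / 371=1.79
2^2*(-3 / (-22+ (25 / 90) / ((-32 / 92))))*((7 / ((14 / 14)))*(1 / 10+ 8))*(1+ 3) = 279936 / 2345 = 119.38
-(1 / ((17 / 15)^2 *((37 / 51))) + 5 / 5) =-1304 / 629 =-2.07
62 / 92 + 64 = 2975 / 46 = 64.67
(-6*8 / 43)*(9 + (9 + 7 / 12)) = -892 / 43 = -20.74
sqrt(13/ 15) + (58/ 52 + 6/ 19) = sqrt(195)/ 15 + 707/ 494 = 2.36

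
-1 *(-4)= 4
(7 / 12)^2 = 49 / 144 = 0.34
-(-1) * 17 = 17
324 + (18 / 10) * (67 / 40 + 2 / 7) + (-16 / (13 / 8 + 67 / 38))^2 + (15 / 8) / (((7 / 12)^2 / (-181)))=-67321203109 / 103968200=-647.52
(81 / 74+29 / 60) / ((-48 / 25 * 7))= -17515 / 149184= -0.12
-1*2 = -2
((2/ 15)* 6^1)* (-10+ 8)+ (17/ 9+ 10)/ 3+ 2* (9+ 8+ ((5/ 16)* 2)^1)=20311/ 540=37.61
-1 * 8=-8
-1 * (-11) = 11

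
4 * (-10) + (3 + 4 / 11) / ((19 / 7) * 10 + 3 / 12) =-336444 / 8437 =-39.88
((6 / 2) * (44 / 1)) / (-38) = -66 / 19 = -3.47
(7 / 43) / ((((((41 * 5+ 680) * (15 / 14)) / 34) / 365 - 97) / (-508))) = 123563888 / 144819743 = 0.85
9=9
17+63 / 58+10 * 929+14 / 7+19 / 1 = 9329.09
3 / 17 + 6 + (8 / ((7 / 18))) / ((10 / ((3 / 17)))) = 3891 / 595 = 6.54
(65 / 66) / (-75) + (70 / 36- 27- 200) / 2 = -24759 / 220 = -112.54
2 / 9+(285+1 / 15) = 12838 / 45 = 285.29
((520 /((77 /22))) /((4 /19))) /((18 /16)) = 39520 /63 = 627.30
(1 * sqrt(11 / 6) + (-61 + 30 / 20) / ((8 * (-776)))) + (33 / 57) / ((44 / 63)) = 197813 / 235904 + sqrt(66) / 6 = 2.19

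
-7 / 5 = -1.40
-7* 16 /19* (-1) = 112 /19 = 5.89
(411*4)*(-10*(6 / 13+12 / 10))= -27315.69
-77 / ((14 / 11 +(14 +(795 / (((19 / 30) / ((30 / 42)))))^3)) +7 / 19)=-1992683539 / 18653823264152387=-0.00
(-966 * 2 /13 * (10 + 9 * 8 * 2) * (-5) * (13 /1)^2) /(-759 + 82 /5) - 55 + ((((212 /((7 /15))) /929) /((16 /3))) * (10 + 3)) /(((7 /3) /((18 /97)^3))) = -4025820177912895585 /154259509481329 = -26097.71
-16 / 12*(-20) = 26.67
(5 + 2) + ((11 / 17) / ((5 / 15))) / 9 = 368 / 51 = 7.22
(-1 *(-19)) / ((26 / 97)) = 1843 / 26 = 70.88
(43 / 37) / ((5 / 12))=516 / 185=2.79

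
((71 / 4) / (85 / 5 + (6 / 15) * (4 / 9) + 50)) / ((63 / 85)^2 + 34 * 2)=0.00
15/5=3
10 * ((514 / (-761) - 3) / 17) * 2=-55940 / 12937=-4.32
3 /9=1 /3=0.33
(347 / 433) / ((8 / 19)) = 6593 / 3464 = 1.90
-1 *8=-8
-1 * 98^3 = -941192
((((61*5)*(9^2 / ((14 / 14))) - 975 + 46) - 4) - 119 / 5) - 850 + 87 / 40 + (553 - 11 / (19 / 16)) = 3563505 / 152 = 23444.11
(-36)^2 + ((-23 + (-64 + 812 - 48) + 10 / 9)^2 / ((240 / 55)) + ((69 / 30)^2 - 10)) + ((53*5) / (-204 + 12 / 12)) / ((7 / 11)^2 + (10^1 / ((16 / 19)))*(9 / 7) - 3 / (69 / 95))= 60098068723263571 / 563402012400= 106669.96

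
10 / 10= 1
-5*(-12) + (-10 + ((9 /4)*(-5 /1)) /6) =385 /8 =48.12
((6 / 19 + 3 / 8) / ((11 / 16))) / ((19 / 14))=2940 / 3971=0.74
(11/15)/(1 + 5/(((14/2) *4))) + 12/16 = 247/180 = 1.37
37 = 37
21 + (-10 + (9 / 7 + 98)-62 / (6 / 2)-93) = -3.38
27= 27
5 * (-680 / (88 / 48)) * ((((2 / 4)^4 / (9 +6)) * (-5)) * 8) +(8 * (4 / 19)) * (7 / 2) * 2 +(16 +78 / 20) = 712231 / 2090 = 340.78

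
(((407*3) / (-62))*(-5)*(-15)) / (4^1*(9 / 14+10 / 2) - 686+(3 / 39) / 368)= 1533331800 / 688723559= 2.23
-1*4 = -4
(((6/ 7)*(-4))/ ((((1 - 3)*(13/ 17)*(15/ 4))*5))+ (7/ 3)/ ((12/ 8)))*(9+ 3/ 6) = 325831/ 20475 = 15.91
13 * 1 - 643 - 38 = -668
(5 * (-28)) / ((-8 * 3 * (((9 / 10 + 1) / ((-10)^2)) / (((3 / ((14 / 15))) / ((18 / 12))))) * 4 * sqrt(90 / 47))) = 625 * sqrt(470) / 114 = 118.86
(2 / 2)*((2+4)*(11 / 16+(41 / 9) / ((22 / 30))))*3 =10929 / 88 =124.19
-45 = -45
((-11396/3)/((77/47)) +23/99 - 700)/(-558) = 298825/55242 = 5.41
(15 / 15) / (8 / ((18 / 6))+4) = 0.15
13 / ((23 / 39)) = 507 / 23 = 22.04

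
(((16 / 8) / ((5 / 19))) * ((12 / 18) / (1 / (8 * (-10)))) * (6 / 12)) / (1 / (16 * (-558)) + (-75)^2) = -1809408 / 50219999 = -0.04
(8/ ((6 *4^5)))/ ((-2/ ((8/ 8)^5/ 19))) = -1/ 29184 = -0.00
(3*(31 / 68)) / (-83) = -93 / 5644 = -0.02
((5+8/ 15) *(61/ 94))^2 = 25633969/ 1988100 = 12.89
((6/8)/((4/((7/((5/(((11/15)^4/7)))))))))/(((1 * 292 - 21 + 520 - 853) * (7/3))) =-0.00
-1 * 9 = -9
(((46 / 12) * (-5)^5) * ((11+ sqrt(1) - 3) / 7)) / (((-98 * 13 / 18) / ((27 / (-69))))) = -759375 / 8918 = -85.15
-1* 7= -7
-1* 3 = -3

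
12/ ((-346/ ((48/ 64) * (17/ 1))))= -153/ 346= -0.44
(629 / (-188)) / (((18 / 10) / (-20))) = 15725 / 423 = 37.17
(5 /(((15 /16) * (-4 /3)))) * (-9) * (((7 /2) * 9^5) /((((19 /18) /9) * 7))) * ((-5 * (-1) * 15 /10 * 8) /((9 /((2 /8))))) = 286978140 /19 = 15104112.63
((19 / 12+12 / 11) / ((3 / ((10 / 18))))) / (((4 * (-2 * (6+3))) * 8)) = -1765 / 2052864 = -0.00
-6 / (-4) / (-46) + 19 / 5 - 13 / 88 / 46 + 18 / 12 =106547 / 20240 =5.26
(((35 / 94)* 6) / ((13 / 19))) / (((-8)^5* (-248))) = 1995 / 4965269504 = 0.00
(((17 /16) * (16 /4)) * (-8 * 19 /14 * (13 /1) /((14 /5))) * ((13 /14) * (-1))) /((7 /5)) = 1364675 /9604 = 142.09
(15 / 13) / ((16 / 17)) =255 / 208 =1.23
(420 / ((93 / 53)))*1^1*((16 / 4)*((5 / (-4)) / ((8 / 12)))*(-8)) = 445200 / 31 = 14361.29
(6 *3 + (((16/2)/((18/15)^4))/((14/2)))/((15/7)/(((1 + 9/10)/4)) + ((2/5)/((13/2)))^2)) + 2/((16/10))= 7962205543/411014736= 19.37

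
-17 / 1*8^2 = -1088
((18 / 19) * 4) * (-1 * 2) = -144 / 19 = -7.58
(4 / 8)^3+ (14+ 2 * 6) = 209 / 8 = 26.12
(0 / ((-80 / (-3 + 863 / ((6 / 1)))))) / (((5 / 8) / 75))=0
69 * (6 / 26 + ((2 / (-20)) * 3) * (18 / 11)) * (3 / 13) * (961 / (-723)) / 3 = 4111158 / 2240095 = 1.84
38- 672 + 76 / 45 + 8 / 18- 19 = -9763 / 15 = -650.87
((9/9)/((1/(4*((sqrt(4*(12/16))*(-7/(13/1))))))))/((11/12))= -336*sqrt(3)/143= -4.07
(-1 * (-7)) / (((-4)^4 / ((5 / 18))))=35 / 4608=0.01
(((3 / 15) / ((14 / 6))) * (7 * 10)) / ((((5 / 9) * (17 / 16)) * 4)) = 216 / 85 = 2.54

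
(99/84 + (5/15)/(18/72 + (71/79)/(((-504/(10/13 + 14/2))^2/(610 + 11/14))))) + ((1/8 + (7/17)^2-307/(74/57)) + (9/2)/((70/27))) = -12567872879702106069/54081428284257080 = -232.39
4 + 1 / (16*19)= 1217 / 304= 4.00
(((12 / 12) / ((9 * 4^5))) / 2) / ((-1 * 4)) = -1 / 73728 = -0.00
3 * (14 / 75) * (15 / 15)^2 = 14 / 25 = 0.56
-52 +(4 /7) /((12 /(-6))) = -366 /7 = -52.29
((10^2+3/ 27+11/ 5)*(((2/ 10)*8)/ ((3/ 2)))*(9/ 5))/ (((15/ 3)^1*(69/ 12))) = 294656/ 43125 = 6.83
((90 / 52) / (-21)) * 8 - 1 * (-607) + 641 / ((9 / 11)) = 1138234 / 819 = 1389.79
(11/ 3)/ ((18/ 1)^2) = 11/ 972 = 0.01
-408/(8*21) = -17/7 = -2.43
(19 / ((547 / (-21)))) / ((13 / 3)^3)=-10773 / 1201759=-0.01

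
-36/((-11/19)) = 684/11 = 62.18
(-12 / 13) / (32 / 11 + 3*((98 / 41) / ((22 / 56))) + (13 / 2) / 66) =-64944 / 1495793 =-0.04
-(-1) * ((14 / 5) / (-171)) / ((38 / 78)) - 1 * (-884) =4786678 / 5415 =883.97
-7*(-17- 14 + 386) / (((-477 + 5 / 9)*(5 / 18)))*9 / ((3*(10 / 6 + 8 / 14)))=2536191 / 100768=25.17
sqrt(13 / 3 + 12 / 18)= sqrt(5)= 2.24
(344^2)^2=14003408896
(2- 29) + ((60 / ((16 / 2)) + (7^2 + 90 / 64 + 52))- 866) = -25059 / 32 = -783.09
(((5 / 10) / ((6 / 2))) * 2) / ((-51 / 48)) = -16 / 51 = -0.31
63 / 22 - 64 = -1345 / 22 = -61.14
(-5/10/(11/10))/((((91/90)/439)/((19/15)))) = -250230/1001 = -249.98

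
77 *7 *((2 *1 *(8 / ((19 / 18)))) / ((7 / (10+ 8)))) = 399168 / 19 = 21008.84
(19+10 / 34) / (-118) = -0.16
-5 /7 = -0.71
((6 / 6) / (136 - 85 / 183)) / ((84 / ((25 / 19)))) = 1525 / 13195196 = 0.00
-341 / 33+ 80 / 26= -283 / 39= -7.26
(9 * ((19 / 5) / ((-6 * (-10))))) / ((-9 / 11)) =-209 / 300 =-0.70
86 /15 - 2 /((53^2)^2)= 678581336 /118357215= 5.73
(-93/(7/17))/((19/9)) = -14229/133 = -106.98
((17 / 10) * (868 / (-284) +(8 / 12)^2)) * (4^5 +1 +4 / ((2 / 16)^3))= -87190229 / 6390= -13644.79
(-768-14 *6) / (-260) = 213 / 65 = 3.28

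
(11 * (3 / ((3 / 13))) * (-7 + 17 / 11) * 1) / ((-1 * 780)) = 1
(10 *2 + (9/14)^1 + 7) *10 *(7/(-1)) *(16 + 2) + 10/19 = -661760/19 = -34829.47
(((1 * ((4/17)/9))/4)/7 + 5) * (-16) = -85696/1071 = -80.01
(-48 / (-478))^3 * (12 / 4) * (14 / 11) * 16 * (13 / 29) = 120766464 / 4354962161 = 0.03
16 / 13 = 1.23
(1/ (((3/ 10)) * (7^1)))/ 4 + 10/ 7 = 65/ 42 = 1.55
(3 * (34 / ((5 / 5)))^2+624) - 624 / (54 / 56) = 31004 / 9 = 3444.89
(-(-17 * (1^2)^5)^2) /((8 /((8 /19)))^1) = -289 /19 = -15.21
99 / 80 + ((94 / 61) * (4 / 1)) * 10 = 306839 / 4880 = 62.88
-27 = -27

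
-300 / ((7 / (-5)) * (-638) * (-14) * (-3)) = -125 / 15631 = -0.01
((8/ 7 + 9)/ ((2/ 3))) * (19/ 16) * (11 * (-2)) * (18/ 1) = -400653/ 56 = -7154.52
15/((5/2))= 6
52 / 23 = 2.26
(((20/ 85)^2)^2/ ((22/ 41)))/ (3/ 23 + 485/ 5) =60352/ 1026222527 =0.00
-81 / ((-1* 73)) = 81 / 73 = 1.11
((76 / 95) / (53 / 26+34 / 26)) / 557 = 104 / 242295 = 0.00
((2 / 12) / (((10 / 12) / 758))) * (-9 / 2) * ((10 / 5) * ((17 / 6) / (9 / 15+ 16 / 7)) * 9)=-1217727 / 101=-12056.70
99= 99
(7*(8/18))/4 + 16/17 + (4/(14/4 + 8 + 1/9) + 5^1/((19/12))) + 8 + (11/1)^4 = 468598036/31977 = 14654.22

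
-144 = -144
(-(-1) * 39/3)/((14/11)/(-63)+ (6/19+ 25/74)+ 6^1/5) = 9047610/1276009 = 7.09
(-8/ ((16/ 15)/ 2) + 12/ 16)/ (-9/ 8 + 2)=-114/ 7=-16.29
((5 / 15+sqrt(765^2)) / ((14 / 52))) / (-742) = -4264 / 1113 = -3.83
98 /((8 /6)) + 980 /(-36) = 833 /18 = 46.28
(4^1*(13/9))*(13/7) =676/63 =10.73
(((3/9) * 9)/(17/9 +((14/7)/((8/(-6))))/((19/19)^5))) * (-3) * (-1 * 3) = 486/7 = 69.43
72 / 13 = 5.54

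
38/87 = 0.44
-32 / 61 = -0.52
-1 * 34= -34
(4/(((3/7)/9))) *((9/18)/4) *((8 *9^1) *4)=3024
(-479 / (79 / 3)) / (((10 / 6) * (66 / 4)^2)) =-1916 / 47795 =-0.04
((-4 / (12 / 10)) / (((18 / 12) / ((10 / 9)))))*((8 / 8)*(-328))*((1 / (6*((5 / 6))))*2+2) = 52480 / 27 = 1943.70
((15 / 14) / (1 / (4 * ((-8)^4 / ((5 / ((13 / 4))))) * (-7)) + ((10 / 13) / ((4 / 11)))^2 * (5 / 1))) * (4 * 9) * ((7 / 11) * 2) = 19382272 / 8833891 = 2.19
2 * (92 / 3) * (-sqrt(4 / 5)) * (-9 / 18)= 184 * sqrt(5) / 15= 27.43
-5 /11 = -0.45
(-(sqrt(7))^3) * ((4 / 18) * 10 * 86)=-3539.43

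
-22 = -22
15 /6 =5 /2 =2.50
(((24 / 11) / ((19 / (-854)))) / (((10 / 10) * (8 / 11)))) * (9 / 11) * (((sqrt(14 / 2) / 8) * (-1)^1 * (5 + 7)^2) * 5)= 2075220 * sqrt(7) / 209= 26270.41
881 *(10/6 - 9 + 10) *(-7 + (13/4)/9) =-421118/27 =-15596.96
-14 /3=-4.67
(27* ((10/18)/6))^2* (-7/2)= -175/8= -21.88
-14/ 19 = -0.74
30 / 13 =2.31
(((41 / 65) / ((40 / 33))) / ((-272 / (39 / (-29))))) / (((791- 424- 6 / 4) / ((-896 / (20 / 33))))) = -937629 / 90095750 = -0.01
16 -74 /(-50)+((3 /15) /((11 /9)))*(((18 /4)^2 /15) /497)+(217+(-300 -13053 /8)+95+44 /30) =-5250543611 /3280200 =-1600.68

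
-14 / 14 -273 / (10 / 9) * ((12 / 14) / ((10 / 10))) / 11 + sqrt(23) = -1108 / 55 + sqrt(23) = -15.35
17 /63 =0.27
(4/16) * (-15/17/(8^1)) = -15/544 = -0.03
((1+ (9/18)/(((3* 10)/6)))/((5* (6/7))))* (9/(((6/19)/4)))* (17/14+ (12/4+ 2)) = 18183/100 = 181.83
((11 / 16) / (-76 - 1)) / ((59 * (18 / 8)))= -0.00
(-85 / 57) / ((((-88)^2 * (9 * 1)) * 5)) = -17 / 3972672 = -0.00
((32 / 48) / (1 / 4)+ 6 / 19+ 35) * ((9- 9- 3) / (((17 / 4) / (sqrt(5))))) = -8660 * sqrt(5) / 323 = -59.95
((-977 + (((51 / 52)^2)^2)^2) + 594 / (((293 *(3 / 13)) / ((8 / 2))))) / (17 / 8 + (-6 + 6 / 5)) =73698019882120637735 / 209501993648709632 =351.78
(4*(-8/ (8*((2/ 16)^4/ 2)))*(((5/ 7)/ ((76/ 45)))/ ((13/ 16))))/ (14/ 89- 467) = 2624716800/ 71838221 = 36.54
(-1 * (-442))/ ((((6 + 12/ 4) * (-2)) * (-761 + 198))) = 221/ 5067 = 0.04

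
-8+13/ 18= -131/ 18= -7.28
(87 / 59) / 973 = 87 / 57407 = 0.00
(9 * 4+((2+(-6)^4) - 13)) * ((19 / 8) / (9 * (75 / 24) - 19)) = 25099 / 73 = 343.82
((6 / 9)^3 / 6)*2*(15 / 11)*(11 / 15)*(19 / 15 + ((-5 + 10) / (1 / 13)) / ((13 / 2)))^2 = 12.54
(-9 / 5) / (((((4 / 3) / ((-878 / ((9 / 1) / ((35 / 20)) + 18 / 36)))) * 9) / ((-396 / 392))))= -130383 / 5530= -23.58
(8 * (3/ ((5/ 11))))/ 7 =264/ 35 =7.54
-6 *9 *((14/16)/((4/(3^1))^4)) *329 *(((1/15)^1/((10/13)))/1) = -21825531/51200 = -426.28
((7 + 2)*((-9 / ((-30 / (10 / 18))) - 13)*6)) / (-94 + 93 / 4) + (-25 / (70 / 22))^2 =991903 / 13867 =71.53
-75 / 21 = -25 / 7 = -3.57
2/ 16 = 1/ 8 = 0.12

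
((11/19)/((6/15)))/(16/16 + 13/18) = 0.84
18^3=5832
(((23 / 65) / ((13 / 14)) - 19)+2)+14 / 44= -303031 / 18590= -16.30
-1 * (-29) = 29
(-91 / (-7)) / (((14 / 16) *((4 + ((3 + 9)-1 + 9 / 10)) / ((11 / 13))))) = 880 / 1113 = 0.79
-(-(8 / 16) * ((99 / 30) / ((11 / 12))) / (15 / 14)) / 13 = 42 / 325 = 0.13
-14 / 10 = -1.40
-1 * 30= -30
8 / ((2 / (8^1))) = 32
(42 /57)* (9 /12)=21 /38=0.55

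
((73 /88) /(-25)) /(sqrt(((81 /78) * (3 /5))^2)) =-949 /17820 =-0.05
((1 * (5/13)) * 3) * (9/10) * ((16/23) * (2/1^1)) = 432/299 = 1.44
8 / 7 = 1.14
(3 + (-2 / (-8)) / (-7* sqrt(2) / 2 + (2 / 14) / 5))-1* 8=-600265 / 120046-8575* sqrt(2) / 240092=-5.05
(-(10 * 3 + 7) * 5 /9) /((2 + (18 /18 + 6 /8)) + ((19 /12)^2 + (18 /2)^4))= -592 /189137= -0.00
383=383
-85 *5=-425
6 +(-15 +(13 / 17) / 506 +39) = 258073 / 8602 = 30.00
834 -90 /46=832.04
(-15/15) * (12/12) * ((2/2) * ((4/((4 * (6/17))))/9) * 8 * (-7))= 476/27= 17.63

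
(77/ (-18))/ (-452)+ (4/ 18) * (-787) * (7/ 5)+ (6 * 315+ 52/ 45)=7441369/ 4520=1646.32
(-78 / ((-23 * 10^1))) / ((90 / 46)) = 13 / 75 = 0.17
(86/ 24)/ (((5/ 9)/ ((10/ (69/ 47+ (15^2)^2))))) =2021/ 1586296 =0.00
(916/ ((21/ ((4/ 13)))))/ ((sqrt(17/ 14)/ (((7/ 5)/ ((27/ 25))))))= 18320 *sqrt(238)/ 17901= 15.79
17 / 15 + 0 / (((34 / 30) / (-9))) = 17 / 15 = 1.13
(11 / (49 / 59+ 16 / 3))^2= 3790809 / 1190281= 3.18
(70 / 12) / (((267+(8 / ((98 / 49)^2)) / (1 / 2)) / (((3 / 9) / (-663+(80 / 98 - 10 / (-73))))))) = -0.00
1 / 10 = 0.10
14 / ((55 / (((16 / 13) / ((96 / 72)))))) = 168 / 715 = 0.23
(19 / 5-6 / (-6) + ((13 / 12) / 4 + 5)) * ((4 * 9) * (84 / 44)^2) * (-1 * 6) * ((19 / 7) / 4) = -5379.82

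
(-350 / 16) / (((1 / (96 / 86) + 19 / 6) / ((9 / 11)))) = -630 / 143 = -4.41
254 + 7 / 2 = 515 / 2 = 257.50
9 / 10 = 0.90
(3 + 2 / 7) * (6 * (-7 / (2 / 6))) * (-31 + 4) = 11178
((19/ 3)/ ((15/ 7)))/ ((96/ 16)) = 133/ 270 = 0.49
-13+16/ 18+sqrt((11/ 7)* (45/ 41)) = -109/ 9+3* sqrt(15785)/ 287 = -10.80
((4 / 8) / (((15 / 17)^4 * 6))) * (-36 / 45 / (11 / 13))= -1085773 / 8353125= -0.13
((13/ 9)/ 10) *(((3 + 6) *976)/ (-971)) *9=-57096/ 4855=-11.76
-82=-82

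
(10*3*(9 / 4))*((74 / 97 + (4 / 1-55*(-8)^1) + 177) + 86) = 9268155 / 194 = 47773.99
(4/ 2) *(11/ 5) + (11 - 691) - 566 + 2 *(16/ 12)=-1238.93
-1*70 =-70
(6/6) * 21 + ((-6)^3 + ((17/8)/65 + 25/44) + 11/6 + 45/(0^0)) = -2532229/17160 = -147.57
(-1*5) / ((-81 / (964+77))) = 1735 / 27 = 64.26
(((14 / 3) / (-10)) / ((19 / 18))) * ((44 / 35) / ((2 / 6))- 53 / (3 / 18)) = 65988 / 475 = 138.92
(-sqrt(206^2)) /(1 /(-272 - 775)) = 215682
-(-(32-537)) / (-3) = 505 / 3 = 168.33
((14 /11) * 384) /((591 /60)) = 107520 /2167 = 49.62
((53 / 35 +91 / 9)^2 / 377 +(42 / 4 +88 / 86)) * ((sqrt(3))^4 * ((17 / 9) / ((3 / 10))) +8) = 3707770249223 / 4825609425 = 768.35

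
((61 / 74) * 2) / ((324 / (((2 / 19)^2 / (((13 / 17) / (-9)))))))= -1037 / 1562769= -0.00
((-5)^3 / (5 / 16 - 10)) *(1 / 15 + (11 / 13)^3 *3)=4967360 / 204321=24.31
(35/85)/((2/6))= 21/17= 1.24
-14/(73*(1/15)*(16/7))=-735/584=-1.26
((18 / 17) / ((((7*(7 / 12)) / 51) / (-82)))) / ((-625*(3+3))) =8856 / 30625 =0.29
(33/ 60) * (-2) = -11/ 10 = -1.10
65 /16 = 4.06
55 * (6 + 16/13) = 5170/13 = 397.69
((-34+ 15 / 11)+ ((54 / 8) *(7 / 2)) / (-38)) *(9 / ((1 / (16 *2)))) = -2001870 / 209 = -9578.33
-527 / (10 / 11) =-5797 / 10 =-579.70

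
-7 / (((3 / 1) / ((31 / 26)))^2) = -6727 / 6084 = -1.11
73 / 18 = 4.06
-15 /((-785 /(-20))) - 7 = -1159 /157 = -7.38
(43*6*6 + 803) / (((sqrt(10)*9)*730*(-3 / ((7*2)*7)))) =-115199*sqrt(10) / 98550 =-3.70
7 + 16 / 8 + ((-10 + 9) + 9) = 17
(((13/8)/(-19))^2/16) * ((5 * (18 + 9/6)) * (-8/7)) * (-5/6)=54925/1293824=0.04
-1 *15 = -15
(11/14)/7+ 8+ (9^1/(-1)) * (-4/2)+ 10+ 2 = 3735/98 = 38.11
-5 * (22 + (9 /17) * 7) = -2185 /17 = -128.53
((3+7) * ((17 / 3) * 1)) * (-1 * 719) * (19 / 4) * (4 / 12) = -64510.28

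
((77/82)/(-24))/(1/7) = -539/1968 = -0.27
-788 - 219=-1007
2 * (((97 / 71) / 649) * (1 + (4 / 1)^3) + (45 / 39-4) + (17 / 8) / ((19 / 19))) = -2800205 / 2396108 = -1.17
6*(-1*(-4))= 24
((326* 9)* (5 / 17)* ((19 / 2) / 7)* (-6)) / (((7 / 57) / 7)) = -47662830 / 119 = -400527.98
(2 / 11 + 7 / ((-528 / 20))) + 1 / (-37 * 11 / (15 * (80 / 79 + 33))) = -515813 / 385836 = -1.34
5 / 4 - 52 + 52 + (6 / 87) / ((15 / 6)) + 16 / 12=4543 / 1740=2.61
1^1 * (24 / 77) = 0.31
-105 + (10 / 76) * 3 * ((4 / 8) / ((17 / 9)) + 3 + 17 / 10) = -33282 / 323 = -103.04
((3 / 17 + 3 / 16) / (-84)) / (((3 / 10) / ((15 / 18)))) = -275 / 22848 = -0.01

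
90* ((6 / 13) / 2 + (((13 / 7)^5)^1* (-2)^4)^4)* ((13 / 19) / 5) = 291449177596746391233046434678 / 1516053059654628019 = 192242069458.40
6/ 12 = 1/ 2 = 0.50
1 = 1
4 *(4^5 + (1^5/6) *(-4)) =12280/3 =4093.33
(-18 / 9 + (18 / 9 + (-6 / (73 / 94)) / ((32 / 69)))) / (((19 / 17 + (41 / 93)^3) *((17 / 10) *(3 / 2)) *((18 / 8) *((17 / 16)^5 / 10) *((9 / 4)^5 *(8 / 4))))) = -43223572419706880 / 279743896517200281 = -0.15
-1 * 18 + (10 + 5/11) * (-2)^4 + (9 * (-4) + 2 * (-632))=-12658/11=-1150.73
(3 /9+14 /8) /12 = 25 /144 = 0.17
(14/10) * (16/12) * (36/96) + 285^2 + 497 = 817227/10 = 81722.70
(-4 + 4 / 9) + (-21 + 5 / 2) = -397 / 18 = -22.06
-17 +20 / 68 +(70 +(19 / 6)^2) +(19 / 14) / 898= 60901793 / 961758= 63.32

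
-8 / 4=-2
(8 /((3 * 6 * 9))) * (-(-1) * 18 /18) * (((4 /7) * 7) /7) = 16 /567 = 0.03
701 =701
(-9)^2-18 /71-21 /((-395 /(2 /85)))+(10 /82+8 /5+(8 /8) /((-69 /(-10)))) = 557139778208 /6743840925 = 82.61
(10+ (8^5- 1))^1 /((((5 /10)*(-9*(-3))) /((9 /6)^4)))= 98331 /8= 12291.38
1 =1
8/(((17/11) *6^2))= 22/153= 0.14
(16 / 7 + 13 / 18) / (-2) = -379 / 252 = -1.50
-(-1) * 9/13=9/13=0.69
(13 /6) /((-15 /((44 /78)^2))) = -242 /5265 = -0.05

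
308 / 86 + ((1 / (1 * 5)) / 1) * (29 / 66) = 52067 / 14190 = 3.67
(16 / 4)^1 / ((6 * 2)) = 1 / 3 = 0.33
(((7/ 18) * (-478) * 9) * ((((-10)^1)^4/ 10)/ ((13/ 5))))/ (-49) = 1195000/ 91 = 13131.87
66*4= 264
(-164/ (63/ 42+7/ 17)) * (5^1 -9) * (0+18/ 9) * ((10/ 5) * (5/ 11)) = 89216/ 143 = 623.89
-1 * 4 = -4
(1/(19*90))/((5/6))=0.00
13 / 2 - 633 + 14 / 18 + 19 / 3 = -11149 / 18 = -619.39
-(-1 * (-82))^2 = -6724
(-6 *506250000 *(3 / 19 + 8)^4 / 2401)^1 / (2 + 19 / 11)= -19285715882812500000 / 12828929561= -1503298914.47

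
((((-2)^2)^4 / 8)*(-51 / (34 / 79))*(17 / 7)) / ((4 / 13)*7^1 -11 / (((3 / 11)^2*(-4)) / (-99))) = 1117376 / 443849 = 2.52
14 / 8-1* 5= -3.25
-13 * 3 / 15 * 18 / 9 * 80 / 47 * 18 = -7488 / 47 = -159.32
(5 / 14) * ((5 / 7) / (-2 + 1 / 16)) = -200 / 1519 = -0.13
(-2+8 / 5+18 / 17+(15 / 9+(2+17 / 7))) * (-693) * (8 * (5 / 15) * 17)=-1060928 / 5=-212185.60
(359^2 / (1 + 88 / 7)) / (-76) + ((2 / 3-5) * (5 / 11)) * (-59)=-2082811 / 238260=-8.74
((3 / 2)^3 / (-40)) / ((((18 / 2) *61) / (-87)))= 261 / 19520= 0.01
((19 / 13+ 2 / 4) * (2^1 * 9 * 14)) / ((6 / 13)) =1071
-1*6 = -6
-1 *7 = -7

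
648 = 648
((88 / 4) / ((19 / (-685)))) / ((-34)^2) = -7535 / 10982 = -0.69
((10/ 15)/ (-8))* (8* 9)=-6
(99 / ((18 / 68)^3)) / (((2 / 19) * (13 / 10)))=39005.39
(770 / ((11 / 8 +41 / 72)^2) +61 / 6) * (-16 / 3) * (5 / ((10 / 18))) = -359224 / 35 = -10263.54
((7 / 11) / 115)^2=49 / 1600225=0.00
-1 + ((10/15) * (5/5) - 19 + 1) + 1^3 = -52/3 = -17.33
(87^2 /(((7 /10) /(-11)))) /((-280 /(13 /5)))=1104.46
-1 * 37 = -37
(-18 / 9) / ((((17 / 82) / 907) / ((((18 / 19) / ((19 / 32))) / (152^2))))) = -1338732 / 2215457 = -0.60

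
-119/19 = -6.26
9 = 9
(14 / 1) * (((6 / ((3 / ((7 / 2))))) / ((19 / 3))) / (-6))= -2.58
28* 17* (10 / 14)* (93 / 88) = 7905 / 22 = 359.32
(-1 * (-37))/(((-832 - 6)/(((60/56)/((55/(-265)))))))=29415/129052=0.23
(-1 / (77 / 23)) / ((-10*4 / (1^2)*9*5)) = 23 / 138600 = 0.00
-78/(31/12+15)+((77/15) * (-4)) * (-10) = 127168/633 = 200.90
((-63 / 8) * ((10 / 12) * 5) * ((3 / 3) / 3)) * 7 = -1225 / 16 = -76.56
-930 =-930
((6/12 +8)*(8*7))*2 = 952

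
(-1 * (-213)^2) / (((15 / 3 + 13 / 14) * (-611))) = 12.52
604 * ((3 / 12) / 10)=151 / 10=15.10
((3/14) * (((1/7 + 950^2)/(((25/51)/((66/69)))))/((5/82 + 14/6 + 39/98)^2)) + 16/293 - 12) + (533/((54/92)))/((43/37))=2723862718283054356889/55396752451598475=49170.08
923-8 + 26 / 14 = 6418 / 7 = 916.86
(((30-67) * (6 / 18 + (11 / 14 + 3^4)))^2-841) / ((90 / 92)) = 9436197.22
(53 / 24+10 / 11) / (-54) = -823 / 14256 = -0.06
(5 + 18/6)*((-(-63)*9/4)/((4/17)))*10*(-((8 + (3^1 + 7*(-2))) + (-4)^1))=337365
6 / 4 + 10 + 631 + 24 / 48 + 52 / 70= 22531 / 35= 643.74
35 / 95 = 7 / 19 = 0.37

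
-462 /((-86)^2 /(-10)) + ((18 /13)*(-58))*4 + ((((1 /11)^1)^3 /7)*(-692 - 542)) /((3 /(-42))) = -10197907063 /31993247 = -318.75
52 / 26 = 2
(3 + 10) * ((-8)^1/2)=-52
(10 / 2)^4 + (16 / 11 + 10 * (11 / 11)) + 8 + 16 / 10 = 35533 / 55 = 646.05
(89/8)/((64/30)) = 1335/256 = 5.21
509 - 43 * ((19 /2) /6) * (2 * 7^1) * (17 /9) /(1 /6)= -92642 /9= -10293.56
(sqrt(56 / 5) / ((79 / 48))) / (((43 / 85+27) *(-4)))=-204 *sqrt(70) / 92351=-0.02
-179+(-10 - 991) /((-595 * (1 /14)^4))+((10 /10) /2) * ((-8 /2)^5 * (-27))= 6653313 /85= 78274.27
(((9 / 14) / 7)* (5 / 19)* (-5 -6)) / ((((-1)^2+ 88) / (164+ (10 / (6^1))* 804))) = -372240 / 82859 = -4.49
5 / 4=1.25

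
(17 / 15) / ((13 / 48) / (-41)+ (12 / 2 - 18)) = -11152 / 118145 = -0.09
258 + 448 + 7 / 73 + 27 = 53516 / 73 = 733.10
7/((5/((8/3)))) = 56/15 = 3.73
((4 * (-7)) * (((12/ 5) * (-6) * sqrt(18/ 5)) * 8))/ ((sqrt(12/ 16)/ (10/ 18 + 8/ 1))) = 275968 * sqrt(30)/ 25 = 60461.56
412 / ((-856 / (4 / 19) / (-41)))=8446 / 2033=4.15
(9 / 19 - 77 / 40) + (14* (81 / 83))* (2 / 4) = 339371 / 63080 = 5.38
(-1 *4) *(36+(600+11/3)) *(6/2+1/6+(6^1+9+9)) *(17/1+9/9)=-1251188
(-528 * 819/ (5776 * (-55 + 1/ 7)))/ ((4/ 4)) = 63063/ 46208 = 1.36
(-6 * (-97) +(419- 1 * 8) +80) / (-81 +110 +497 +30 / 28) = 15022 / 7379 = 2.04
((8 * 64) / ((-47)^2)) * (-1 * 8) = -1.85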